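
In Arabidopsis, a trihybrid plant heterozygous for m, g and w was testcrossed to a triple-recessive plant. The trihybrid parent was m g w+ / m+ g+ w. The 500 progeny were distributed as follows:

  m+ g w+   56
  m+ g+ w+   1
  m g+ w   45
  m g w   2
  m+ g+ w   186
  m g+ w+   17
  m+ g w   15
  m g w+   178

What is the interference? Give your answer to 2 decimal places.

The two rarest classes, m g w and m+ g+ w+, are the double crossovers. Comparing them with the parentals, only the w allele has switched, so w is the middle locus and the order is m – w – g.
m–w: (101 + 3)/500 = 0.2080; w–g: (32 + 3)/500 = 0.0700.
Expected DCO frequency = 0.2080 × 0.0700 ≈ 0.01456; observed = 3/500 ≈ 0.00600.
Coefficient of coincidence = 0.00600/0.01456 ≈ 0.41; interference = 1 − 0.41 = 0.59.

0.59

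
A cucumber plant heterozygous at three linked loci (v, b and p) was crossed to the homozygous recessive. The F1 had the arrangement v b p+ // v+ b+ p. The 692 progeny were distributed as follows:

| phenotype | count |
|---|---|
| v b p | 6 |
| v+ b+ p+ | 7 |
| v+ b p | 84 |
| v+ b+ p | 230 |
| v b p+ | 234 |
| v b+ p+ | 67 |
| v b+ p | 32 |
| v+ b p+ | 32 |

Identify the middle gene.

p

The two rarest classes, v b p and v+ b+ p+, are the double crossovers. Comparing them with the parentals, only the p allele has switched, so p is the middle locus and the order is b – p – v.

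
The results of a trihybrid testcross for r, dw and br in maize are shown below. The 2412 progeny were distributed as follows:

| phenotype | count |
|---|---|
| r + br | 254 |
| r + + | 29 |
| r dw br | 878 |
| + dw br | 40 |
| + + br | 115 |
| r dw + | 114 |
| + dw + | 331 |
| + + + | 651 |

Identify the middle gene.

The two most frequent reciprocal classes, + + + and r dw br, are the parental types, so the F1 was + + + / r dw br.
The two rarest classes, r + + and + dw br, are the double crossovers. Comparing them with the parentals, only the r allele has switched, so r is the middle locus and the order is dw – r – br.

r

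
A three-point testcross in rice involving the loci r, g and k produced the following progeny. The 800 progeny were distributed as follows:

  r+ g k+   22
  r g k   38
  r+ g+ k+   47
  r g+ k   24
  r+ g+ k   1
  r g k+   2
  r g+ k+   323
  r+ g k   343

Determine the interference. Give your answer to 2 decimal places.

0.44

The two most frequent reciprocal classes, r g+ k+ and r+ g k, are the parental types, so the F1 was r g+ k+ / r+ g k.
The two rarest classes, r g k+ and r+ g+ k, are the double crossovers. Comparing them with the parentals, only the g allele has switched, so g is the middle locus and the order is r – g – k.
r–g: (85 + 3)/800 = 0.1100; g–k: (46 + 3)/800 = 0.0612.
Expected DCO frequency = 0.1100 × 0.0612 ≈ 0.00673; observed = 3/800 ≈ 0.00375.
Coefficient of coincidence = 0.00375/0.00673 ≈ 0.56; interference = 1 − 0.56 = 0.44.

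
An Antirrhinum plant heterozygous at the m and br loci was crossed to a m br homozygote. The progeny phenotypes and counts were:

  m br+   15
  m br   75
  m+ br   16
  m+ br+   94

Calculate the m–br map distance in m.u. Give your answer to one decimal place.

15.5 m.u.

The two most frequent classes, m+ br+ (94) and m br (75), are the parental types, so the F1 was m+ br+ / m br.
The recombinant classes are m+ br and m br+: 16 + 15 = 31.
Recombination frequency = 31/200 = 0.1550 ≈ 15.5%, i.e. 15.5 m.u.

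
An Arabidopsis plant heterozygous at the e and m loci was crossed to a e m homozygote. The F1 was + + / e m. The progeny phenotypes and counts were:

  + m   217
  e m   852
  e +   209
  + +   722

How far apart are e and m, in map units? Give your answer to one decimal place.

The recombinant classes are + m and e +: 217 + 209 = 426.
Recombination frequency = 426/2000 = 0.2130 ≈ 21.3%, i.e. 21.3 map units.

21.3 map units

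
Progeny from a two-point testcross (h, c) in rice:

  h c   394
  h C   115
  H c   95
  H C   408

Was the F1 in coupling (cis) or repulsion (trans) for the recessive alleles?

The two most frequent classes are H C (408) and h c (394); these are the parental (non-recombinant) types.
So the F1 carried H C on one chromosome and h c on the other — the recessive alleles are on the same chromosome (cis / coupling).

cis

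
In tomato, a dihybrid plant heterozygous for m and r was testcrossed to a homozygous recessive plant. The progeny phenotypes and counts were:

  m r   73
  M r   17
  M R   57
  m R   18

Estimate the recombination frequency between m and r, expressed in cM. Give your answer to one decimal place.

The two most frequent classes, M R (57) and m r (73), are the parental types, so the F1 was M R / m r.
The recombinant classes are M r and m R: 17 + 18 = 35.
Recombination frequency = 35/165 = 0.2121 ≈ 21.2%, i.e. 21.2 cM.

21.2 cM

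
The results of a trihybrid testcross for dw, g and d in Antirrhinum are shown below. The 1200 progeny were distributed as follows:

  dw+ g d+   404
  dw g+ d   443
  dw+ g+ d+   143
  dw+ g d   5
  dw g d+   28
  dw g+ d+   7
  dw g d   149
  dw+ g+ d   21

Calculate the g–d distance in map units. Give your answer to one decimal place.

25.3 map units

The two most frequent reciprocal classes, dw g+ d and dw+ g d+, are the parental types, so the F1 was dw g+ d / dw+ g d+.
The two rarest classes, dw g+ d+ and dw+ g d, are the double crossovers. Comparing them with the parentals, only the d allele has switched, so d is the middle locus and the order is dw – d – g.
Crossovers in the d–g interval produce the single-crossover classes dw g d and dw+ g+ d+ (149 + 143 = 292) plus the double crossovers (12).
RF(d–g) = (292 + 12) / 1200 = 304/1200 = 0.2533 → 25.3 map units.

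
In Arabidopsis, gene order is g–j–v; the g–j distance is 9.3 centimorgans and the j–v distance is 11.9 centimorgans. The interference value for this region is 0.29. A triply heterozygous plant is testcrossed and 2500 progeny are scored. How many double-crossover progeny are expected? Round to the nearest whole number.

Map distances give recombination frequencies of 0.093 and 0.119 for the two intervals.
With interference 0.29 (so coincidence = 0.71), expected double-crossover frequency = 0.093 × 0.119 × 0.71 = 0.00786.
Expected number = 0.00786 × 2500 = 19.64 ≈ 20.

20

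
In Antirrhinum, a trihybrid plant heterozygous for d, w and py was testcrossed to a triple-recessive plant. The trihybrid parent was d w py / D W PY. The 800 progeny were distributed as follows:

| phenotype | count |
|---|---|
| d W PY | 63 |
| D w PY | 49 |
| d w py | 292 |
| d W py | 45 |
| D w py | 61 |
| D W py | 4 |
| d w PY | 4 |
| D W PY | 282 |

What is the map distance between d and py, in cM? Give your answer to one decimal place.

The two rarest classes, d w PY and D W py, are the double crossovers. Comparing them with the parentals, only the py allele has switched, so py is the middle locus and the order is w – py – d.
Crossovers in the py–d interval produce the single-crossover classes D w py and d W PY (61 + 63 = 124) plus the double crossovers (8).
RF(py–d) = (124 + 8) / 800 = 132/800 = 0.1650 → 16.5 cM.

16.5 cM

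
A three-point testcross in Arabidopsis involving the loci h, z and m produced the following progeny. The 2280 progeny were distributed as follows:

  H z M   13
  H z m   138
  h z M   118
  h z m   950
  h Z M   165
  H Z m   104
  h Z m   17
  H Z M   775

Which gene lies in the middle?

z

The two most frequent reciprocal classes, H Z M and h z m, are the parental types, so the F1 was H Z M / h z m.
The two rarest classes, H z M and h Z m, are the double crossovers. Comparing them with the parentals, only the z allele has switched, so z is the middle locus and the order is h – z – m.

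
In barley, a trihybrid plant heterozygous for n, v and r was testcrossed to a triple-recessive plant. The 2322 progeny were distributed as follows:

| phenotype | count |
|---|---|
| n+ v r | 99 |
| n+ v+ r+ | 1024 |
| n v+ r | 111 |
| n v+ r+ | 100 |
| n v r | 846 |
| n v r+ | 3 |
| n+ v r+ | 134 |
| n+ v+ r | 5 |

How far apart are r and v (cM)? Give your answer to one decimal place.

The two most frequent reciprocal classes, n v r and n+ v+ r+, are the parental types, so the F1 was n v r / n+ v+ r+.
The two rarest classes, n v r+ and n+ v+ r, are the double crossovers. Comparing them with the parentals, only the r allele has switched, so r is the middle locus and the order is v – r – n.
Crossovers in the v–r interval produce the single-crossover classes n v+ r and n+ v r+ (111 + 134 = 245) plus the double crossovers (8).
RF(v–r) = (245 + 8) / 2322 = 253/2322 = 0.1090 → 10.9 cM.

10.9 cM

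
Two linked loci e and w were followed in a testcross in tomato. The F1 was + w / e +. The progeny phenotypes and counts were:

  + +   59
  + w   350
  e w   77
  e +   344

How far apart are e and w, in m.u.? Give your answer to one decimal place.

The recombinant classes are + + and e w: 59 + 77 = 136.
Recombination frequency = 136/830 = 0.1639 ≈ 16.4%, i.e. 16.4 m.u.

16.4 m.u.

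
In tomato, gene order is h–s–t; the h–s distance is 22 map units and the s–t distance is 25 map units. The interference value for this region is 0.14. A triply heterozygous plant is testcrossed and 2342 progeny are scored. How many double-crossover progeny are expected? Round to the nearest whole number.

111

Map distances give recombination frequencies of 0.220 and 0.250 for the two intervals.
With interference 0.14 (so coincidence = 0.86), expected double-crossover frequency = 0.220 × 0.250 × 0.86 = 0.04730.
Expected number = 0.04730 × 2342 = 110.78 ≈ 111.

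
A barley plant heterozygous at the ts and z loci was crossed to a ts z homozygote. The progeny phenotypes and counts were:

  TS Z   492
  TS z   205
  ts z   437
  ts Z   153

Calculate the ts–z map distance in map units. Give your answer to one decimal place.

The two most frequent classes, TS Z (492) and ts z (437), are the parental types, so the F1 was TS Z / ts z.
The recombinant classes are TS z and ts Z: 205 + 153 = 358.
Recombination frequency = 358/1287 = 0.2782 ≈ 27.8%, i.e. 27.8 map units.

27.8 map units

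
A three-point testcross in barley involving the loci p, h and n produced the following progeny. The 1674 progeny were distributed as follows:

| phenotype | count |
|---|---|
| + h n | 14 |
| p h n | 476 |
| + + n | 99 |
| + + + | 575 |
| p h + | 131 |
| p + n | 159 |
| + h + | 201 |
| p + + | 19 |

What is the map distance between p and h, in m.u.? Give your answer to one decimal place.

23.5 m.u.

The two most frequent reciprocal classes, + + + and p h n, are the parental types, so the F1 was + + + / p h n.
The two rarest classes, p + + and + h n, are the double crossovers. Comparing them with the parentals, only the p allele has switched, so p is the middle locus and the order is n – p – h.
Crossovers in the p–h interval produce the single-crossover classes + h + and p + n (201 + 159 = 360) plus the double crossovers (33).
RF(p–h) = (360 + 33) / 1674 = 393/1674 = 0.2348 → 23.5 m.u.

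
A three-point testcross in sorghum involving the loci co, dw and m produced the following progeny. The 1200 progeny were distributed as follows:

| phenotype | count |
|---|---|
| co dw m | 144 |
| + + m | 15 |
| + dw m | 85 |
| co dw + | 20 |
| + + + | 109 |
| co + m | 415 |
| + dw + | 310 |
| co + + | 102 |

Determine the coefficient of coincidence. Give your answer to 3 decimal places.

0.657

The two most frequent reciprocal classes, + dw + and co + m, are the parental types, so the F1 was + dw + / co + m.
The two rarest classes, co dw + and + + m, are the double crossovers. Comparing them with the parentals, only the co allele has switched, so co is the middle locus and the order is dw – co – m.
dw–co: (253 + 35)/1200 = 0.2400; co–m: (187 + 35)/1200 = 0.1850.
Expected DCO frequency = 0.2400 × 0.1850 ≈ 0.04440; observed = 35/1200 ≈ 0.02917.
Coefficient of coincidence = 0.02917/0.04440 ≈ 0.657.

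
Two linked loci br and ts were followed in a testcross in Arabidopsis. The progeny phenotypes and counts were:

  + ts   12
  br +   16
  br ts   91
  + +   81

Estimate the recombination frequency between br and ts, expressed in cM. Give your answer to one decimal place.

14.0 cM

The two most frequent classes, + + (81) and br ts (91), are the parental types, so the F1 was + + / br ts.
The recombinant classes are + ts and br +: 12 + 16 = 28.
Recombination frequency = 28/200 = 0.1400 ≈ 14.0%, i.e. 14.0 cM.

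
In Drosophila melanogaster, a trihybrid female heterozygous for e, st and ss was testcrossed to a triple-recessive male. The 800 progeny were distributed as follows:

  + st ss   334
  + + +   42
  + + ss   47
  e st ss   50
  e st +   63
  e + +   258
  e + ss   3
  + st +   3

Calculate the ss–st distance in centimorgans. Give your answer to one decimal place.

The two most frequent reciprocal classes, e + + and + st ss, are the parental types, so the F1 was e + + / + st ss.
The two rarest classes, e + ss and + st +, are the double crossovers. Comparing them with the parentals, only the ss allele has switched, so ss is the middle locus and the order is e – ss – st.
Crossovers in the ss–st interval produce the single-crossover classes e st + and + + ss (63 + 47 = 110) plus the double crossovers (6).
RF(ss–st) = (110 + 6) / 800 = 116/800 = 0.1450 → 14.5 centimorgans.

14.5 centimorgans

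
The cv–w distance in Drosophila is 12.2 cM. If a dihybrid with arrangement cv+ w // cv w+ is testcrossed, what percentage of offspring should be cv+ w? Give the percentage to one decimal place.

43.9%

A map distance of 12.2 cM corresponds to a recombination frequency of 0.122.
The F1 is cv+ w / cv w+, so cv+ w is a parental gamete class with expected frequency (1 − r)/2 = 0.878/2 = 0.4390.
That is 0.4390 = 43.9% of the progeny.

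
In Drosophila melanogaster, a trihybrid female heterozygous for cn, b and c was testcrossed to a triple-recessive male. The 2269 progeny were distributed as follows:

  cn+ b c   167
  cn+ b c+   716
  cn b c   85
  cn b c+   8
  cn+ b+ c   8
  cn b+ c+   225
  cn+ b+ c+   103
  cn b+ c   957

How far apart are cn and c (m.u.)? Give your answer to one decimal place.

18.0 m.u.

The two most frequent reciprocal classes, cn b+ c and cn+ b c+, are the parental types, so the F1 was cn b+ c / cn+ b c+.
The two rarest classes, cn+ b+ c and cn b c+, are the double crossovers. Comparing them with the parentals, only the cn allele has switched, so cn is the middle locus and the order is b – cn – c.
Crossovers in the cn–c interval produce the single-crossover classes cn b+ c+ and cn+ b c (225 + 167 = 392) plus the double crossovers (16).
RF(cn–c) = (392 + 16) / 2269 = 408/2269 = 0.1798 → 18.0 m.u.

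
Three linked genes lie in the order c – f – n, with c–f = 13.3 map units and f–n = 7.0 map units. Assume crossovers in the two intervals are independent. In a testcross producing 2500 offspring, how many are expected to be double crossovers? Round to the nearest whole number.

Map distances give recombination frequencies of 0.133 and 0.070 for the two intervals.
With no interference, expected double-crossover frequency = 0.133 × 0.070 = 0.00931.
Expected number = 0.00931 × 2500 = 23.28 ≈ 23.

23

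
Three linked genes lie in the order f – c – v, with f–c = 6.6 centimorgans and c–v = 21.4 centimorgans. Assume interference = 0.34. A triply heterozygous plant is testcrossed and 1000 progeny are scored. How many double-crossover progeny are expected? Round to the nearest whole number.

Map distances give recombination frequencies of 0.066 and 0.214 for the two intervals.
With interference 0.34 (so coincidence = 0.66), expected double-crossover frequency = 0.066 × 0.214 × 0.66 = 0.00932.
Expected number = 0.00932 × 1000 = 9.32 ≈ 9.

9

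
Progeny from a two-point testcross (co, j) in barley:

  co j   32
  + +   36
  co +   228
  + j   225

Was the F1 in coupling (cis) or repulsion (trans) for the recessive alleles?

The two most frequent classes are + j (225) and co + (228); these are the parental (non-recombinant) types.
So the F1 carried + j on one chromosome and co + on the other — the recessive alleles are on opposite chromosomes (trans / repulsion).

trans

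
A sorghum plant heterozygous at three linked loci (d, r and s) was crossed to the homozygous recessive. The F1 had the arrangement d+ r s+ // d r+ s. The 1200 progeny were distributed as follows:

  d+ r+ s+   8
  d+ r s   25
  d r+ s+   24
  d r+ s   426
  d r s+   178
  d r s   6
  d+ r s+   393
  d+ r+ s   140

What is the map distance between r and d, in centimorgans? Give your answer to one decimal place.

27.7 centimorgans

The two rarest classes, d+ r+ s+ and d r s, are the double crossovers. Comparing them with the parentals, only the r allele has switched, so r is the middle locus and the order is d – r – s.
Crossovers in the d–r interval produce the single-crossover classes d r s+ and d+ r+ s (178 + 140 = 318) plus the double crossovers (14).
RF(d–r) = (318 + 14) / 1200 = 332/1200 = 0.2767 → 27.7 centimorgans.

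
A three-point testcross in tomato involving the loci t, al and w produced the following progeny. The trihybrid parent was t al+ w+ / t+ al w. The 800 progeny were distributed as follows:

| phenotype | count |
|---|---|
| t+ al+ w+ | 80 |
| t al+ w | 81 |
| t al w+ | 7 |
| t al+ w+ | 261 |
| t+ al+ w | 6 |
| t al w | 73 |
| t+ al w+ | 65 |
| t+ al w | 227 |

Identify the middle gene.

The two rarest classes, t al w+ and t+ al+ w, are the double crossovers. Comparing them with the parentals, only the al allele has switched, so al is the middle locus and the order is t – al – w.

al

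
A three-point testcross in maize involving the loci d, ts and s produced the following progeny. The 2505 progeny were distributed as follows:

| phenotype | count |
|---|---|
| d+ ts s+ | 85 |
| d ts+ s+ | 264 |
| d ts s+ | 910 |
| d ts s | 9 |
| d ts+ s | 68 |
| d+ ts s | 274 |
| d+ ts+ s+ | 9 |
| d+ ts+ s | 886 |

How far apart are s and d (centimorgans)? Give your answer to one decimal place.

The two most frequent reciprocal classes, d+ ts+ s and d ts s+, are the parental types, so the F1 was d+ ts+ s / d ts s+.
The two rarest classes, d+ ts+ s+ and d ts s, are the double crossovers. Comparing them with the parentals, only the s allele has switched, so s is the middle locus and the order is ts – s – d.
Crossovers in the s–d interval produce the single-crossover classes d ts+ s and d+ ts s+ (68 + 85 = 153) plus the double crossovers (18).
RF(s–d) = (153 + 18) / 2505 = 171/2505 = 0.0683 → 6.8 centimorgans.

6.8 centimorgans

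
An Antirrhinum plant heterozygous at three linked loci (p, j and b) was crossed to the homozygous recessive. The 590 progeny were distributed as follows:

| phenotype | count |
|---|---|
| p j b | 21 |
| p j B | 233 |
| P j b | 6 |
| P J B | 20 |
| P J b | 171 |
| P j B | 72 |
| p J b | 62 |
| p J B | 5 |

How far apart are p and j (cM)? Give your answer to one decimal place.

The two most frequent reciprocal classes, p j B and P J b, are the parental types, so the F1 was p j B / P J b.
The two rarest classes, p J B and P j b, are the double crossovers. Comparing them with the parentals, only the j allele has switched, so j is the middle locus and the order is p – j – b.
Crossovers in the p–j interval produce the single-crossover classes P j B and p J b (72 + 62 = 134) plus the double crossovers (11).
RF(p–j) = (134 + 11) / 590 = 145/590 = 0.2458 → 24.6 cM.

24.6 cM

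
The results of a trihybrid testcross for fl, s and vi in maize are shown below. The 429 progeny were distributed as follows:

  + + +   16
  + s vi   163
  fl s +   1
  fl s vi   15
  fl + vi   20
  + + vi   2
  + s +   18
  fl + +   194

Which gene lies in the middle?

The two most frequent reciprocal classes, fl + + and + s vi, are the parental types, so the F1 was fl + + / + s vi.
The two rarest classes, fl s + and + + vi, are the double crossovers. Comparing them with the parentals, only the s allele has switched, so s is the middle locus and the order is fl – s – vi.

s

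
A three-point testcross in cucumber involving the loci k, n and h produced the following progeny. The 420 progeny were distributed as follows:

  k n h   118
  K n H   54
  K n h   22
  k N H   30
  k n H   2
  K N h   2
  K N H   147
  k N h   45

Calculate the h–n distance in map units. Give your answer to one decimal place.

The two most frequent reciprocal classes, k n h and K N H, are the parental types, so the F1 was k n h / K N H.
The two rarest classes, k n H and K N h, are the double crossovers. Comparing them with the parentals, only the h allele has switched, so h is the middle locus and the order is k – h – n.
Crossovers in the h–n interval produce the single-crossover classes k N h and K n H (45 + 54 = 99) plus the double crossovers (4).
RF(h–n) = (99 + 4) / 420 = 103/420 = 0.2452 → 24.5 map units.

24.5 map units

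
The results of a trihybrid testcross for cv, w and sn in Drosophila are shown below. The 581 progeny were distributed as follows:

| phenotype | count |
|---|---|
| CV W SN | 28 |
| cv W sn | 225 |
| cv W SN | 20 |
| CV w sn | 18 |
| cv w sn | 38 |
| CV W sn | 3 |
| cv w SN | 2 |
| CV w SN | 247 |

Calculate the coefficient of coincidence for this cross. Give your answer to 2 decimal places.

The two most frequent reciprocal classes, CV w SN and cv W sn, are the parental types, so the F1 was CV w SN / cv W sn.
The two rarest classes, cv w SN and CV W sn, are the double crossovers. Comparing them with the parentals, only the cv allele has switched, so cv is the middle locus and the order is sn – cv – w.
sn–cv: (38 + 5)/581 = 0.0740; cv–w: (66 + 5)/581 = 0.1222.
Expected DCO frequency = 0.0740 × 0.1222 ≈ 0.00904; observed = 5/581 ≈ 0.00861.
Coefficient of coincidence = 0.00861/0.00904 ≈ 0.95.

0.95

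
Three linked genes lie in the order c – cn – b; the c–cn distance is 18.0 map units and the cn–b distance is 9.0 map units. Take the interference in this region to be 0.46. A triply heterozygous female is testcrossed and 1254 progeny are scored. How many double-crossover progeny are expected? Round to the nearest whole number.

11

Map distances give recombination frequencies of 0.180 and 0.090 for the two intervals.
With interference 0.46 (so coincidence = 0.54), expected double-crossover frequency = 0.180 × 0.090 × 0.54 = 0.00875.
Expected number = 0.00875 × 1254 = 10.97 ≈ 11.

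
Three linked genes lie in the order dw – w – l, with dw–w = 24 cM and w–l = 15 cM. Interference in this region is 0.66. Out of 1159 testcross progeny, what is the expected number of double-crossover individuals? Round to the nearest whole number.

14

Map distances give recombination frequencies of 0.240 and 0.150 for the two intervals.
With interference 0.66 (so coincidence = 0.34), expected double-crossover frequency = 0.240 × 0.150 × 0.34 = 0.01224.
Expected number = 0.01224 × 1159 = 14.19 ≈ 14.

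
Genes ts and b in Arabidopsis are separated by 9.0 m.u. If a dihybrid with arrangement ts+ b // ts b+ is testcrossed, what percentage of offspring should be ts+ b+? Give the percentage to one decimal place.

A map distance of 9.0 m.u. corresponds to a recombination frequency of 0.090.
The F1 is ts+ b / ts b+, so ts+ b+ is a recombinant gamete class with expected frequency r/2 = 0.090/2 = 0.0450.
That is 0.0450 = 4.5% of the progeny.

4.5%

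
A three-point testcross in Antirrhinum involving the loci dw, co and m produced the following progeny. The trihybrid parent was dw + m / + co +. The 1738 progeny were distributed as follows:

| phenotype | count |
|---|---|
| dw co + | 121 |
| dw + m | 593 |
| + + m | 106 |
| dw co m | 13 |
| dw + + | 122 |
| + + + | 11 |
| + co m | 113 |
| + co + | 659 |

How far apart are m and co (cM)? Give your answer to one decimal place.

14.9 cM

The two rarest classes, dw co m and + + +, are the double crossovers. Comparing them with the parentals, only the co allele has switched, so co is the middle locus and the order is dw – co – m.
Crossovers in the co–m interval produce the single-crossover classes dw + + and + co m (122 + 113 = 235) plus the double crossovers (24).
RF(co–m) = (235 + 24) / 1738 = 259/1738 = 0.1490 → 14.9 cM.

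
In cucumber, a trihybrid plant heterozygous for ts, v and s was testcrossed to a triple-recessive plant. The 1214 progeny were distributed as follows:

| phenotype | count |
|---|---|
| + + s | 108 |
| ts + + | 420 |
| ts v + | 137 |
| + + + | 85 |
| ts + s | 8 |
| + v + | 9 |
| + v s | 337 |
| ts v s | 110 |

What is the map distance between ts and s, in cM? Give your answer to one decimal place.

The two most frequent reciprocal classes, + v s and ts + +, are the parental types, so the F1 was + v s / ts + +.
The two rarest classes, + v + and ts + s, are the double crossovers. Comparing them with the parentals, only the s allele has switched, so s is the middle locus and the order is ts – s – v.
Crossovers in the ts–s interval produce the single-crossover classes ts v s and + + + (110 + 85 = 195) plus the double crossovers (17).
RF(ts–s) = (195 + 17) / 1214 = 212/1214 = 0.1746 → 17.5 cM.

17.5 cM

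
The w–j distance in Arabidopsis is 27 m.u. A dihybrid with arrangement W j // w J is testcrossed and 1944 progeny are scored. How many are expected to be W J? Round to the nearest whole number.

262

A map distance of 27 m.u. corresponds to a recombination frequency of 0.270.
The F1 is W j / w J, so W J is a recombinant gamete class with expected frequency r/2 = 0.270/2 = 0.1350.
Expected number = 0.1350 × 1944 = 262.44 ≈ 262.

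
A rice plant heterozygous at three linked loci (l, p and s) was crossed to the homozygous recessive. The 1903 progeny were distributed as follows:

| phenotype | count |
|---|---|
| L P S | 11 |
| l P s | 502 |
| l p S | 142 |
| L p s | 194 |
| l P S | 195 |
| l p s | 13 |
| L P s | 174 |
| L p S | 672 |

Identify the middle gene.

p

The two most frequent reciprocal classes, l P s and L p S, are the parental types, so the F1 was l P s / L p S.
The two rarest classes, l p s and L P S, are the double crossovers. Comparing them with the parentals, only the p allele has switched, so p is the middle locus and the order is s – p – l.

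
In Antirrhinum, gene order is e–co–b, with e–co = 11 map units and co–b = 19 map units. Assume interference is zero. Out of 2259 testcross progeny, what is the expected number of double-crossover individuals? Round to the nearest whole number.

47

Map distances give recombination frequencies of 0.110 and 0.190 for the two intervals.
With no interference, expected double-crossover frequency = 0.110 × 0.190 = 0.02090.
Expected number = 0.02090 × 2259 = 47.21 ≈ 47.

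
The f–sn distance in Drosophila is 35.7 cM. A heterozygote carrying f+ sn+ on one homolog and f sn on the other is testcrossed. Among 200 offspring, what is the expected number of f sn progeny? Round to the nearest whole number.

64

A map distance of 35.7 cM corresponds to a recombination frequency of 0.357.
The F1 is f+ sn+ / f sn, so f sn is a parental gamete class with expected frequency (1 − r)/2 = 0.643/2 = 0.3215.
Expected number = 0.3215 × 200 = 64.30 ≈ 64.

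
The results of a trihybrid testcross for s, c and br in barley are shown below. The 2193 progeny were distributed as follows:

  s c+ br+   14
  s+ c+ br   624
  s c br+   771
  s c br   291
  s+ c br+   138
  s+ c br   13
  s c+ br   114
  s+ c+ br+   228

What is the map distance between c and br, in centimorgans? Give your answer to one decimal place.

The two most frequent reciprocal classes, s+ c+ br and s c br+, are the parental types, so the F1 was s+ c+ br / s c br+.
The two rarest classes, s+ c br and s c+ br+, are the double crossovers. Comparing them with the parentals, only the c allele has switched, so c is the middle locus and the order is s – c – br.
Crossovers in the c–br interval produce the single-crossover classes s+ c+ br+ and s c br (228 + 291 = 519) plus the double crossovers (27).
RF(c–br) = (519 + 27) / 2193 = 546/2193 = 0.2490 → 24.9 centimorgans.

24.9 centimorgans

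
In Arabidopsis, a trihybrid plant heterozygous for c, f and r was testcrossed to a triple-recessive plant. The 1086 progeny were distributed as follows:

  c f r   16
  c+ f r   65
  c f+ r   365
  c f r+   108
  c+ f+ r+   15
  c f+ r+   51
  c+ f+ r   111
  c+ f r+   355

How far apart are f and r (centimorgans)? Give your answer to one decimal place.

13.5 centimorgans

The two most frequent reciprocal classes, c f+ r and c+ f r+, are the parental types, so the F1 was c f+ r / c+ f r+.
The two rarest classes, c f r and c+ f+ r+, are the double crossovers. Comparing them with the parentals, only the f allele has switched, so f is the middle locus and the order is r – f – c.
Crossovers in the r–f interval produce the single-crossover classes c f+ r+ and c+ f r (51 + 65 = 116) plus the double crossovers (31).
RF(r–f) = (116 + 31) / 1086 = 147/1086 = 0.1354 → 13.5 centimorgans.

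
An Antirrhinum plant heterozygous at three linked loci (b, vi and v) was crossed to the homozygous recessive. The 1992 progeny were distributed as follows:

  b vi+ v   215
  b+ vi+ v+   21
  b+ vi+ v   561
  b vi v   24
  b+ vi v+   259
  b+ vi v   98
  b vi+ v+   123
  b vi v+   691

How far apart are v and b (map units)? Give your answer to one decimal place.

The two most frequent reciprocal classes, b+ vi+ v and b vi v+, are the parental types, so the F1 was b+ vi+ v / b vi v+.
The two rarest classes, b+ vi+ v+ and b vi v, are the double crossovers. Comparing them with the parentals, only the v allele has switched, so v is the middle locus and the order is vi – v – b.
Crossovers in the v–b interval produce the single-crossover classes b vi+ v and b+ vi v+ (215 + 259 = 474) plus the double crossovers (45).
RF(v–b) = (474 + 45) / 1992 = 519/1992 = 0.2605 → 26.1 map units.

26.1 map units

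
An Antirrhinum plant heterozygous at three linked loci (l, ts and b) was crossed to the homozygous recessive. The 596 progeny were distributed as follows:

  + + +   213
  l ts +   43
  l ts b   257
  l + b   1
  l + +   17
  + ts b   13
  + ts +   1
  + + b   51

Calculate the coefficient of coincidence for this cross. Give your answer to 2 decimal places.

The two most frequent reciprocal classes, + + + and l ts b, are the parental types, so the F1 was + + + / l ts b.
The two rarest classes, + ts + and l + b, are the double crossovers. Comparing them with the parentals, only the ts allele has switched, so ts is the middle locus and the order is l – ts – b.
l–ts: (30 + 2)/596 = 0.0537; ts–b: (94 + 2)/596 = 0.1611.
Expected DCO frequency = 0.0537 × 0.1611 ≈ 0.00865; observed = 2/596 ≈ 0.00336.
Coefficient of coincidence = 0.00336/0.00865 ≈ 0.39.

0.39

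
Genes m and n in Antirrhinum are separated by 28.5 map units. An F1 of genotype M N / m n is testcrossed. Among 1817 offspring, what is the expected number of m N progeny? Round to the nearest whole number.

A map distance of 28.5 map units corresponds to a recombination frequency of 0.285.
The F1 is M N / m n, so m N is a recombinant gamete class with expected frequency r/2 = 0.285/2 = 0.1425.
Expected number = 0.1425 × 1817 = 258.92 ≈ 259.

259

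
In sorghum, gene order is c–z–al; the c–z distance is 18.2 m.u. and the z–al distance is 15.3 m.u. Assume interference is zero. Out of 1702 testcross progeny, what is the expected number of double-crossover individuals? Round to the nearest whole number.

Map distances give recombination frequencies of 0.182 and 0.153 for the two intervals.
With no interference, expected double-crossover frequency = 0.182 × 0.153 = 0.02785.
Expected number = 0.02785 × 1702 = 47.39 ≈ 47.

47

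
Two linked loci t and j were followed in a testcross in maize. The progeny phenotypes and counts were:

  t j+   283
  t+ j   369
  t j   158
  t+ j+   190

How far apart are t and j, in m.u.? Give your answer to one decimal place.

The two most frequent classes, t+ j (369) and t j+ (283), are the parental types, so the F1 was t+ j / t j+.
The recombinant classes are t+ j+ and t j: 190 + 158 = 348.
Recombination frequency = 348/1000 = 0.3480 ≈ 34.8%, i.e. 34.8 m.u.

34.8 m.u.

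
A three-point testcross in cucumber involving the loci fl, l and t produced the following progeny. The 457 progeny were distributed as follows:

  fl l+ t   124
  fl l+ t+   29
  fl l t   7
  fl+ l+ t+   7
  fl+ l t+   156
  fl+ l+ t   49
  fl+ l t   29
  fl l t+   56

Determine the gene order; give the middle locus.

l

The two most frequent reciprocal classes, fl l+ t and fl+ l t+, are the parental types, so the F1 was fl l+ t / fl+ l t+.
The two rarest classes, fl l t and fl+ l+ t+, are the double crossovers. Comparing them with the parentals, only the l allele has switched, so l is the middle locus and the order is t – l – fl.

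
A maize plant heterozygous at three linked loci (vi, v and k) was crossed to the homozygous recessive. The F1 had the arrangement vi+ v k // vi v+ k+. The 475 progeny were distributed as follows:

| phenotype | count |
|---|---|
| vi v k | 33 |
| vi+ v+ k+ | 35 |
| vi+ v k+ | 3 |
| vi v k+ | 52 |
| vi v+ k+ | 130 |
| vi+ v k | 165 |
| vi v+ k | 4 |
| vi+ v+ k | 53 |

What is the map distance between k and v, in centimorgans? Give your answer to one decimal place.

23.6 centimorgans

The two rarest classes, vi+ v k+ and vi v+ k, are the double crossovers. Comparing them with the parentals, only the k allele has switched, so k is the middle locus and the order is v – k – vi.
Crossovers in the v–k interval produce the single-crossover classes vi+ v+ k and vi v k+ (53 + 52 = 105) plus the double crossovers (7).
RF(v–k) = (105 + 7) / 475 = 112/475 = 0.2358 → 23.6 centimorgans.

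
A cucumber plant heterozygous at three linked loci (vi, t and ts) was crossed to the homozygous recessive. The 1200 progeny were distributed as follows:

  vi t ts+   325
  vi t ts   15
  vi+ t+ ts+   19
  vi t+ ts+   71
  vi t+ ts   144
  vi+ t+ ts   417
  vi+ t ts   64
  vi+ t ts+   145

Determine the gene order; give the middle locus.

ts

The two most frequent reciprocal classes, vi+ t+ ts and vi t ts+, are the parental types, so the F1 was vi+ t+ ts / vi t ts+.
The two rarest classes, vi+ t+ ts+ and vi t ts, are the double crossovers. Comparing them with the parentals, only the ts allele has switched, so ts is the middle locus and the order is vi – ts – t.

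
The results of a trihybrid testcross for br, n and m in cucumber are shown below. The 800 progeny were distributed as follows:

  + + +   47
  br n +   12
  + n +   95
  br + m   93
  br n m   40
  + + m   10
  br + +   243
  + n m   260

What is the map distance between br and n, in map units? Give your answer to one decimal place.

The two most frequent reciprocal classes, + n m and br + +, are the parental types, so the F1 was + n m / br + +.
The two rarest classes, + + m and br n +, are the double crossovers. Comparing them with the parentals, only the n allele has switched, so n is the middle locus and the order is br – n – m.
Crossovers in the br–n interval produce the single-crossover classes br n m and + + + (40 + 47 = 87) plus the double crossovers (22).
RF(br–n) = (87 + 22) / 800 = 109/800 = 0.1363 → 13.6 map units.

13.6 map units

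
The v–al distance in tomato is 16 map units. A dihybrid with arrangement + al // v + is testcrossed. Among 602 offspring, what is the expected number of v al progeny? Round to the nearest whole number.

A map distance of 16 map units corresponds to a recombination frequency of 0.160.
The F1 is + al / v +, so v al is a recombinant gamete class with expected frequency r/2 = 0.160/2 = 0.0800.
Expected number = 0.0800 × 602 = 48.16 ≈ 48.

48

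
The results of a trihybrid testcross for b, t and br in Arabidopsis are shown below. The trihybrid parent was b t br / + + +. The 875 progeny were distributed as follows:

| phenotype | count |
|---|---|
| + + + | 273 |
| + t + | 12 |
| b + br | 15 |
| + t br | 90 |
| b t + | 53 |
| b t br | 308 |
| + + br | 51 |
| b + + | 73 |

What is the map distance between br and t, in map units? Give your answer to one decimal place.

The two rarest classes, b + br and + t +, are the double crossovers. Comparing them with the parentals, only the t allele has switched, so t is the middle locus and the order is br – t – b.
Crossovers in the br–t interval produce the single-crossover classes b t + and + + br (53 + 51 = 104) plus the double crossovers (27).
RF(br–t) = (104 + 27) / 875 = 131/875 = 0.1497 → 15.0 map units.

15.0 map units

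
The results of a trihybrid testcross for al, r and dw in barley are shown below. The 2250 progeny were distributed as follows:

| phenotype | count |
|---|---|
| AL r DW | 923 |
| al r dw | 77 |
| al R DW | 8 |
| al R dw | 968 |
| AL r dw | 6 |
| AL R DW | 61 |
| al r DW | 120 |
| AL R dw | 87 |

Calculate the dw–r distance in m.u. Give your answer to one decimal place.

The two most frequent reciprocal classes, al R dw and AL r DW, are the parental types, so the F1 was al R dw / AL r DW.
The two rarest classes, al R DW and AL r dw, are the double crossovers. Comparing them with the parentals, only the dw allele has switched, so dw is the middle locus and the order is r – dw – al.
Crossovers in the r–dw interval produce the single-crossover classes al r dw and AL R DW (77 + 61 = 138) plus the double crossovers (14).
RF(r–dw) = (138 + 14) / 2250 = 152/2250 = 0.0676 → 6.8 m.u.

6.8 m.u.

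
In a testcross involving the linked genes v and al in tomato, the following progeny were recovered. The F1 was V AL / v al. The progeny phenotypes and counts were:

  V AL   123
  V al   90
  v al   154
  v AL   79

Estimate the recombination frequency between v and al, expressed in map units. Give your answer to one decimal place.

The recombinant classes are V al and v AL: 90 + 79 = 169.
Recombination frequency = 169/446 = 0.3789 ≈ 37.9%, i.e. 37.9 map units.

37.9 map units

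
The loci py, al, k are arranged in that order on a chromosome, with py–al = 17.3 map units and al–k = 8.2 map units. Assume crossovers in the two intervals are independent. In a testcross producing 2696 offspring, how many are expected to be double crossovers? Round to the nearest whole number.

Map distances give recombination frequencies of 0.173 and 0.082 for the two intervals.
With no interference, expected double-crossover frequency = 0.173 × 0.082 = 0.01419.
Expected number = 0.01419 × 2696 = 38.25 ≈ 38.

38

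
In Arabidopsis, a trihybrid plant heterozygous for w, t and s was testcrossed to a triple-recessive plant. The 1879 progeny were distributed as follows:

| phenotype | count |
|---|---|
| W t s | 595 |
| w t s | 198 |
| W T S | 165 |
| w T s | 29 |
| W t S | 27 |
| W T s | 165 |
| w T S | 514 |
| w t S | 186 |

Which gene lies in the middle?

The two most frequent reciprocal classes, w T S and W t s, are the parental types, so the F1 was w T S / W t s.
The two rarest classes, w T s and W t S, are the double crossovers. Comparing them with the parentals, only the s allele has switched, so s is the middle locus and the order is t – s – w.

s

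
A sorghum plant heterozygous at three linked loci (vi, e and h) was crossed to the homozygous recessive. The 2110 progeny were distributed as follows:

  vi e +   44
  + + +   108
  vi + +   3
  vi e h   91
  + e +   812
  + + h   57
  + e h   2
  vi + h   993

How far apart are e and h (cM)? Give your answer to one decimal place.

The two most frequent reciprocal classes, vi + h and + e +, are the parental types, so the F1 was vi + h / + e +.
The two rarest classes, vi + + and + e h, are the double crossovers. Comparing them with the parentals, only the h allele has switched, so h is the middle locus and the order is vi – h – e.
Crossovers in the h–e interval produce the single-crossover classes vi e h and + + + (91 + 108 = 199) plus the double crossovers (5).
RF(h–e) = (199 + 5) / 2110 = 204/2110 = 0.0967 → 9.7 cM.

9.7 cM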